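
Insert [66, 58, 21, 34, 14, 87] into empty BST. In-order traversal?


Insert 66: root
Insert 58: L from 66
Insert 21: L from 66 -> L from 58
Insert 34: L from 66 -> L from 58 -> R from 21
Insert 14: L from 66 -> L from 58 -> L from 21
Insert 87: R from 66

In-order: [14, 21, 34, 58, 66, 87]


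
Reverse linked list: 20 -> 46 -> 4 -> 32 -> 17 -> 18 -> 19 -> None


Step 1: curr=20, set curr.next=prev(None) | reversed so far: 20
Step 2: curr=46, set curr.next=prev(20) | reversed so far: 46 -> 20
Step 3: curr=4, set curr.next=prev(46) | reversed so far: 4 -> 46 -> 20
Step 4: curr=32, set curr.next=prev(4) | reversed so far: 32 -> 4 -> 46 -> 20
Step 5: curr=17, set curr.next=prev(32) | reversed so far: 17 -> 32 -> 4 -> 46 -> 20
Step 6: curr=18, set curr.next=prev(17) | reversed so far: 18 -> 17 -> 32 -> 4 -> 46 -> 20
Step 7: curr=19, set curr.next=prev(18) | reversed so far: 19 -> 18 -> 17 -> 32 -> 4 -> 46 -> 20

19 -> 18 -> 17 -> 32 -> 4 -> 46 -> 20 -> None


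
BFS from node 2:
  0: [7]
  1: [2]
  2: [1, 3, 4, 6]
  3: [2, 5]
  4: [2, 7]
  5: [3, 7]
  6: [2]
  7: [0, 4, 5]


Visit 2, enqueue [1, 3, 4, 6]
Visit 1, enqueue []
Visit 3, enqueue [5]
Visit 4, enqueue [7]
Visit 6, enqueue []
Visit 5, enqueue []
Visit 7, enqueue [0]
Visit 0, enqueue []

BFS order: [2, 1, 3, 4, 6, 5, 7, 0]


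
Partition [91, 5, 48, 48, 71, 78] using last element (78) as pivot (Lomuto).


Pivot: 78
  5 <= 78: swap -> [5, 91, 48, 48, 71, 78]
  48 <= 78: swap -> [5, 48, 91, 48, 71, 78]
  48 <= 78: swap -> [5, 48, 48, 91, 71, 78]
  71 <= 78: swap -> [5, 48, 48, 71, 91, 78]
Place pivot at 4: [5, 48, 48, 71, 78, 91]

Partitioned: [5, 48, 48, 71, 78, 91]


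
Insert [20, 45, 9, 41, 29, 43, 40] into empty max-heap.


Insert 20: [20]
Insert 45: [45, 20]
Insert 9: [45, 20, 9]
Insert 41: [45, 41, 9, 20]
Insert 29: [45, 41, 9, 20, 29]
Insert 43: [45, 41, 43, 20, 29, 9]
Insert 40: [45, 41, 43, 20, 29, 9, 40]

Final heap: [45, 41, 43, 20, 29, 9, 40]


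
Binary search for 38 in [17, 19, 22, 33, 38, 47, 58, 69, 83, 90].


Step 1: lo=0, hi=9, mid=4, val=38

Found at index 4


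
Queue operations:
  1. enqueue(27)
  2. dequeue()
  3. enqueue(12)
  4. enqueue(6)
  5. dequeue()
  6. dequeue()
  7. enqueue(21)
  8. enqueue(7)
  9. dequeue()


enqueue(27) -> [27]
dequeue()->27, []
enqueue(12) -> [12]
enqueue(6) -> [12, 6]
dequeue()->12, [6]
dequeue()->6, []
enqueue(21) -> [21]
enqueue(7) -> [21, 7]
dequeue()->21, [7]

Final queue: [7]


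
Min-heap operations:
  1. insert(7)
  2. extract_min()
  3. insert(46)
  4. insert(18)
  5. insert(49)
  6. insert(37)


insert(7) -> [7]
extract_min()->7, []
insert(46) -> [46]
insert(18) -> [18, 46]
insert(49) -> [18, 46, 49]
insert(37) -> [18, 37, 49, 46]

Final heap: [18, 37, 49, 46]


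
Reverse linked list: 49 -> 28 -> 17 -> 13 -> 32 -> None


Step 1: curr=49, set curr.next=prev(None) | reversed so far: 49
Step 2: curr=28, set curr.next=prev(49) | reversed so far: 28 -> 49
Step 3: curr=17, set curr.next=prev(28) | reversed so far: 17 -> 28 -> 49
Step 4: curr=13, set curr.next=prev(17) | reversed so far: 13 -> 17 -> 28 -> 49
Step 5: curr=32, set curr.next=prev(13) | reversed so far: 32 -> 13 -> 17 -> 28 -> 49

32 -> 13 -> 17 -> 28 -> 49 -> None


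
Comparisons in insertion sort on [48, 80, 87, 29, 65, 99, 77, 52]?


Algorithm: insertion sort
Input: [48, 80, 87, 29, 65, 99, 77, 52]
Sorted: [29, 48, 52, 65, 77, 80, 87, 99]

19


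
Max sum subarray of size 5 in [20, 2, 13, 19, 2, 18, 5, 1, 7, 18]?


[0:5]: 56
[1:6]: 54
[2:7]: 57
[3:8]: 45
[4:9]: 33
[5:10]: 49

Max: 57 at [2:7]


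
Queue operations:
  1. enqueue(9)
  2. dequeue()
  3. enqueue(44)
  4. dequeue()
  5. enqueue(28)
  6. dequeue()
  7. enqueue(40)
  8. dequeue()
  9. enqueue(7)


enqueue(9) -> [9]
dequeue()->9, []
enqueue(44) -> [44]
dequeue()->44, []
enqueue(28) -> [28]
dequeue()->28, []
enqueue(40) -> [40]
dequeue()->40, []
enqueue(7) -> [7]

Final queue: [7]


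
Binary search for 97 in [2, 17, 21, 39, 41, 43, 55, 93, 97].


Step 1: lo=0, hi=8, mid=4, val=41
Step 2: lo=5, hi=8, mid=6, val=55
Step 3: lo=7, hi=8, mid=7, val=93
Step 4: lo=8, hi=8, mid=8, val=97

Found at index 8


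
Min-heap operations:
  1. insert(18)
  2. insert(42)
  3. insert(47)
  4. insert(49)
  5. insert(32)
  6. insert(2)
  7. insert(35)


insert(18) -> [18]
insert(42) -> [18, 42]
insert(47) -> [18, 42, 47]
insert(49) -> [18, 42, 47, 49]
insert(32) -> [18, 32, 47, 49, 42]
insert(2) -> [2, 32, 18, 49, 42, 47]
insert(35) -> [2, 32, 18, 49, 42, 47, 35]

Final heap: [2, 32, 18, 49, 42, 47, 35]


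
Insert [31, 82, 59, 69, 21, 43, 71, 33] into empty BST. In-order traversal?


Insert 31: root
Insert 82: R from 31
Insert 59: R from 31 -> L from 82
Insert 69: R from 31 -> L from 82 -> R from 59
Insert 21: L from 31
Insert 43: R from 31 -> L from 82 -> L from 59
Insert 71: R from 31 -> L from 82 -> R from 59 -> R from 69
Insert 33: R from 31 -> L from 82 -> L from 59 -> L from 43

In-order: [21, 31, 33, 43, 59, 69, 71, 82]


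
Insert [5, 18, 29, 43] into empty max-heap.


Insert 5: [5]
Insert 18: [18, 5]
Insert 29: [29, 5, 18]
Insert 43: [43, 29, 18, 5]

Final heap: [43, 29, 18, 5]


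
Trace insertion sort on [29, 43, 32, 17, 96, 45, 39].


Initial: [29, 43, 32, 17, 96, 45, 39]
Insert 43: [29, 43, 32, 17, 96, 45, 39]
Insert 32: [29, 32, 43, 17, 96, 45, 39]
Insert 17: [17, 29, 32, 43, 96, 45, 39]
Insert 96: [17, 29, 32, 43, 96, 45, 39]
Insert 45: [17, 29, 32, 43, 45, 96, 39]
Insert 39: [17, 29, 32, 39, 43, 45, 96]

Sorted: [17, 29, 32, 39, 43, 45, 96]


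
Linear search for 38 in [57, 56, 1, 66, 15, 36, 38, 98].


i=0: 57!=38
i=1: 56!=38
i=2: 1!=38
i=3: 66!=38
i=4: 15!=38
i=5: 36!=38
i=6: 38==38 found!

Found at 6, 7 comps


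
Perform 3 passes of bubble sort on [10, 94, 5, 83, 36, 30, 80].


Initial: [10, 94, 5, 83, 36, 30, 80]
Pass 1: [10, 5, 83, 36, 30, 80, 94] (5 swaps)
Pass 2: [5, 10, 36, 30, 80, 83, 94] (4 swaps)
Pass 3: [5, 10, 30, 36, 80, 83, 94] (1 swaps)

After 3 passes: [5, 10, 30, 36, 80, 83, 94]


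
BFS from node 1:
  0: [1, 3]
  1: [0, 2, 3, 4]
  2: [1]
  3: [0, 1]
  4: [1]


Visit 1, enqueue [0, 2, 3, 4]
Visit 0, enqueue []
Visit 2, enqueue []
Visit 3, enqueue []
Visit 4, enqueue []

BFS order: [1, 0, 2, 3, 4]


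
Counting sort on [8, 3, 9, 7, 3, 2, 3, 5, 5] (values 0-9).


Input: [8, 3, 9, 7, 3, 2, 3, 5, 5]
Counts: [0, 0, 1, 3, 0, 2, 0, 1, 1, 1]

Sorted: [2, 3, 3, 3, 5, 5, 7, 8, 9]


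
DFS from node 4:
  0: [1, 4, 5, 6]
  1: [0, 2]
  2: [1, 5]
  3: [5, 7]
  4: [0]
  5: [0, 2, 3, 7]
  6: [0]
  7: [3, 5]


Visit 4, push [0]
Visit 0, push [6, 5, 1]
Visit 1, push [2]
Visit 2, push [5]
Visit 5, push [7, 3]
Visit 3, push [7]
Visit 7, push []
Visit 6, push []

DFS order: [4, 0, 1, 2, 5, 3, 7, 6]


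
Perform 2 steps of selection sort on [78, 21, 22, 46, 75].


Initial: [78, 21, 22, 46, 75]
Step 1: min=21 at 1
  Swap: [21, 78, 22, 46, 75]
Step 2: min=22 at 2
  Swap: [21, 22, 78, 46, 75]

After 2 steps: [21, 22, 78, 46, 75]


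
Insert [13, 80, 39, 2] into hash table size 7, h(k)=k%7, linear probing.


Insert 13: h=6 -> slot 6
Insert 80: h=3 -> slot 3
Insert 39: h=4 -> slot 4
Insert 2: h=2 -> slot 2

Table: [None, None, 2, 80, 39, None, 13]


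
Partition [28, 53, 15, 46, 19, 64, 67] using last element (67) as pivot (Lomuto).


Pivot: 67
  28 <= 67: advance i (no swap)
  53 <= 67: advance i (no swap)
  15 <= 67: advance i (no swap)
  46 <= 67: advance i (no swap)
  19 <= 67: advance i (no swap)
  64 <= 67: advance i (no swap)
Place pivot at 6: [28, 53, 15, 46, 19, 64, 67]

Partitioned: [28, 53, 15, 46, 19, 64, 67]


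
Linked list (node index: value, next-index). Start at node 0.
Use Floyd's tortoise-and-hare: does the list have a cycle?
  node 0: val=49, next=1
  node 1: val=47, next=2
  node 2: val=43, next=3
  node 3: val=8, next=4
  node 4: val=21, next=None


Floyd's tortoise (slow, +1) and hare (fast, +2):
  init: slow=0, fast=0
  step 1: slow=1, fast=2
  step 2: slow=2, fast=4
  step 3: fast -> None, no cycle

Cycle: no


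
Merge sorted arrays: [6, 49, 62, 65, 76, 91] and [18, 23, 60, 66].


Take 6 from A
Take 18 from B
Take 23 from B
Take 49 from A
Take 60 from B
Take 62 from A
Take 65 from A
Take 66 from B

Merged: [6, 18, 23, 49, 60, 62, 65, 66, 76, 91]


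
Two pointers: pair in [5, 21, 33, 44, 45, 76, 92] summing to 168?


lo=0(5)+hi=6(92)=97
lo=1(21)+hi=6(92)=113
lo=2(33)+hi=6(92)=125
lo=3(44)+hi=6(92)=136
lo=4(45)+hi=6(92)=137
lo=5(76)+hi=6(92)=168

Yes: 76+92=168


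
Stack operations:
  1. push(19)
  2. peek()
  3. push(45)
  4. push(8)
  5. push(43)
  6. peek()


push(19) -> [19]
peek()->19
push(45) -> [19, 45]
push(8) -> [19, 45, 8]
push(43) -> [19, 45, 8, 43]
peek()->43

Final stack: [19, 45, 8, 43]


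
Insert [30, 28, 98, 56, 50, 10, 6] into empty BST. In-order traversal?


Insert 30: root
Insert 28: L from 30
Insert 98: R from 30
Insert 56: R from 30 -> L from 98
Insert 50: R from 30 -> L from 98 -> L from 56
Insert 10: L from 30 -> L from 28
Insert 6: L from 30 -> L from 28 -> L from 10

In-order: [6, 10, 28, 30, 50, 56, 98]


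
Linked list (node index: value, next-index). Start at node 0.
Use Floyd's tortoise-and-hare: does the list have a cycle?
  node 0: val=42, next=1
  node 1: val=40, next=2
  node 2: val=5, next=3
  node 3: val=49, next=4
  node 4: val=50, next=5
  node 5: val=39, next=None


Floyd's tortoise (slow, +1) and hare (fast, +2):
  init: slow=0, fast=0
  step 1: slow=1, fast=2
  step 2: slow=2, fast=4
  step 3: fast 4->5->None, no cycle

Cycle: no


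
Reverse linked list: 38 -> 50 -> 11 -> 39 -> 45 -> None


Step 1: curr=38, set curr.next=prev(None) | reversed so far: 38
Step 2: curr=50, set curr.next=prev(38) | reversed so far: 50 -> 38
Step 3: curr=11, set curr.next=prev(50) | reversed so far: 11 -> 50 -> 38
Step 4: curr=39, set curr.next=prev(11) | reversed so far: 39 -> 11 -> 50 -> 38
Step 5: curr=45, set curr.next=prev(39) | reversed so far: 45 -> 39 -> 11 -> 50 -> 38

45 -> 39 -> 11 -> 50 -> 38 -> None


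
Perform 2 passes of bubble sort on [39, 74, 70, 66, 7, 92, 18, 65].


Initial: [39, 74, 70, 66, 7, 92, 18, 65]
Pass 1: [39, 70, 66, 7, 74, 18, 65, 92] (5 swaps)
Pass 2: [39, 66, 7, 70, 18, 65, 74, 92] (4 swaps)

After 2 passes: [39, 66, 7, 70, 18, 65, 74, 92]


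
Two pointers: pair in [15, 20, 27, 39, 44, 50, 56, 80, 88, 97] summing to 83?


lo=0(15)+hi=9(97)=112
lo=0(15)+hi=8(88)=103
lo=0(15)+hi=7(80)=95
lo=0(15)+hi=6(56)=71
lo=1(20)+hi=6(56)=76
lo=2(27)+hi=6(56)=83

Yes: 27+56=83


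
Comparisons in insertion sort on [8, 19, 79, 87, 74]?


Algorithm: insertion sort
Input: [8, 19, 79, 87, 74]
Sorted: [8, 19, 74, 79, 87]

6


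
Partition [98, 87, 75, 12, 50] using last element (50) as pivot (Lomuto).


Pivot: 50
  12 <= 50: swap -> [12, 87, 75, 98, 50]
Place pivot at 1: [12, 50, 75, 98, 87]

Partitioned: [12, 50, 75, 98, 87]


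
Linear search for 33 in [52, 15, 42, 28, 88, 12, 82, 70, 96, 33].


i=0: 52!=33
i=1: 15!=33
i=2: 42!=33
i=3: 28!=33
i=4: 88!=33
i=5: 12!=33
i=6: 82!=33
i=7: 70!=33
i=8: 96!=33
i=9: 33==33 found!

Found at 9, 10 comps


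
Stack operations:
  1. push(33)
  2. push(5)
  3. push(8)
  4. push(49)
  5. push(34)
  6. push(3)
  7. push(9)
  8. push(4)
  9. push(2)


push(33) -> [33]
push(5) -> [33, 5]
push(8) -> [33, 5, 8]
push(49) -> [33, 5, 8, 49]
push(34) -> [33, 5, 8, 49, 34]
push(3) -> [33, 5, 8, 49, 34, 3]
push(9) -> [33, 5, 8, 49, 34, 3, 9]
push(4) -> [33, 5, 8, 49, 34, 3, 9, 4]
push(2) -> [33, 5, 8, 49, 34, 3, 9, 4, 2]

Final stack: [33, 5, 8, 49, 34, 3, 9, 4, 2]


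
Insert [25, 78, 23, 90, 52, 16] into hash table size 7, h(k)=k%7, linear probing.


Insert 25: h=4 -> slot 4
Insert 78: h=1 -> slot 1
Insert 23: h=2 -> slot 2
Insert 90: h=6 -> slot 6
Insert 52: h=3 -> slot 3
Insert 16: h=2, 3 probes -> slot 5

Table: [None, 78, 23, 52, 25, 16, 90]


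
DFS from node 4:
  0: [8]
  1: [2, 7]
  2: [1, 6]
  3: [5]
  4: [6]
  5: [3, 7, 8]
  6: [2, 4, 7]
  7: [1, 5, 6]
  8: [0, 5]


Visit 4, push [6]
Visit 6, push [7, 2]
Visit 2, push [1]
Visit 1, push [7]
Visit 7, push [5]
Visit 5, push [8, 3]
Visit 3, push []
Visit 8, push [0]
Visit 0, push []

DFS order: [4, 6, 2, 1, 7, 5, 3, 8, 0]


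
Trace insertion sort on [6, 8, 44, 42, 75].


Initial: [6, 8, 44, 42, 75]
Insert 8: [6, 8, 44, 42, 75]
Insert 44: [6, 8, 44, 42, 75]
Insert 42: [6, 8, 42, 44, 75]
Insert 75: [6, 8, 42, 44, 75]

Sorted: [6, 8, 42, 44, 75]


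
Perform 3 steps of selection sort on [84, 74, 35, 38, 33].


Initial: [84, 74, 35, 38, 33]
Step 1: min=33 at 4
  Swap: [33, 74, 35, 38, 84]
Step 2: min=35 at 2
  Swap: [33, 35, 74, 38, 84]
Step 3: min=38 at 3
  Swap: [33, 35, 38, 74, 84]

After 3 steps: [33, 35, 38, 74, 84]


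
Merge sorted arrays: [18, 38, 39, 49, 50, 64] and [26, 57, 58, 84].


Take 18 from A
Take 26 from B
Take 38 from A
Take 39 from A
Take 49 from A
Take 50 from A
Take 57 from B
Take 58 from B
Take 64 from A

Merged: [18, 26, 38, 39, 49, 50, 57, 58, 64, 84]


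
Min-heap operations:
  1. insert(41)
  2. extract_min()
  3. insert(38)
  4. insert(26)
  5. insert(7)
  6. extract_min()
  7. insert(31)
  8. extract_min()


insert(41) -> [41]
extract_min()->41, []
insert(38) -> [38]
insert(26) -> [26, 38]
insert(7) -> [7, 38, 26]
extract_min()->7, [26, 38]
insert(31) -> [26, 38, 31]
extract_min()->26, [31, 38]

Final heap: [31, 38]


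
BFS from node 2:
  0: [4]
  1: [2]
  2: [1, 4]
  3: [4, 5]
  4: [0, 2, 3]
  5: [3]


Visit 2, enqueue [1, 4]
Visit 1, enqueue []
Visit 4, enqueue [0, 3]
Visit 0, enqueue []
Visit 3, enqueue [5]
Visit 5, enqueue []

BFS order: [2, 1, 4, 0, 3, 5]


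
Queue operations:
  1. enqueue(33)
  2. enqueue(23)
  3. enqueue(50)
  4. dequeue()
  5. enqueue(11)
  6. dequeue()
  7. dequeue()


enqueue(33) -> [33]
enqueue(23) -> [33, 23]
enqueue(50) -> [33, 23, 50]
dequeue()->33, [23, 50]
enqueue(11) -> [23, 50, 11]
dequeue()->23, [50, 11]
dequeue()->50, [11]

Final queue: [11]


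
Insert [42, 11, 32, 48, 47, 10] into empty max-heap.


Insert 42: [42]
Insert 11: [42, 11]
Insert 32: [42, 11, 32]
Insert 48: [48, 42, 32, 11]
Insert 47: [48, 47, 32, 11, 42]
Insert 10: [48, 47, 32, 11, 42, 10]

Final heap: [48, 47, 32, 11, 42, 10]


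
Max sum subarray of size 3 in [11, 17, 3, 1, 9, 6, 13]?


[0:3]: 31
[1:4]: 21
[2:5]: 13
[3:6]: 16
[4:7]: 28

Max: 31 at [0:3]


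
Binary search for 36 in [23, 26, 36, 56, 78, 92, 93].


Step 1: lo=0, hi=6, mid=3, val=56
Step 2: lo=0, hi=2, mid=1, val=26
Step 3: lo=2, hi=2, mid=2, val=36

Found at index 2


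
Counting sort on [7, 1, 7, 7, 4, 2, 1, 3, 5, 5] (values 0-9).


Input: [7, 1, 7, 7, 4, 2, 1, 3, 5, 5]
Counts: [0, 2, 1, 1, 1, 2, 0, 3, 0, 0]

Sorted: [1, 1, 2, 3, 4, 5, 5, 7, 7, 7]


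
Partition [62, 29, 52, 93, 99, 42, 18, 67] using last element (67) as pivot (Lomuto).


Pivot: 67
  62 <= 67: advance i (no swap)
  29 <= 67: advance i (no swap)
  52 <= 67: advance i (no swap)
  42 <= 67: swap -> [62, 29, 52, 42, 99, 93, 18, 67]
  18 <= 67: swap -> [62, 29, 52, 42, 18, 93, 99, 67]
Place pivot at 5: [62, 29, 52, 42, 18, 67, 99, 93]

Partitioned: [62, 29, 52, 42, 18, 67, 99, 93]


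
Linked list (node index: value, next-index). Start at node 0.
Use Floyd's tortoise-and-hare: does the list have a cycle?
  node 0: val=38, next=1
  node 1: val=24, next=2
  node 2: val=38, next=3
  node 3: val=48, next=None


Floyd's tortoise (slow, +1) and hare (fast, +2):
  init: slow=0, fast=0
  step 1: slow=1, fast=2
  step 2: fast 2->3->None, no cycle

Cycle: no


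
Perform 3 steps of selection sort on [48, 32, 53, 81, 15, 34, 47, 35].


Initial: [48, 32, 53, 81, 15, 34, 47, 35]
Step 1: min=15 at 4
  Swap: [15, 32, 53, 81, 48, 34, 47, 35]
Step 2: min=32 at 1
  Swap: [15, 32, 53, 81, 48, 34, 47, 35]
Step 3: min=34 at 5
  Swap: [15, 32, 34, 81, 48, 53, 47, 35]

After 3 steps: [15, 32, 34, 81, 48, 53, 47, 35]


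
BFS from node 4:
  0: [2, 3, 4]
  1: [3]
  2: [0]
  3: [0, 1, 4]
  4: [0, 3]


Visit 4, enqueue [0, 3]
Visit 0, enqueue [2]
Visit 3, enqueue [1]
Visit 2, enqueue []
Visit 1, enqueue []

BFS order: [4, 0, 3, 2, 1]


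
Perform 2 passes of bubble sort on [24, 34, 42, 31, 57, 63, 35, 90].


Initial: [24, 34, 42, 31, 57, 63, 35, 90]
Pass 1: [24, 34, 31, 42, 57, 35, 63, 90] (2 swaps)
Pass 2: [24, 31, 34, 42, 35, 57, 63, 90] (2 swaps)

After 2 passes: [24, 31, 34, 42, 35, 57, 63, 90]


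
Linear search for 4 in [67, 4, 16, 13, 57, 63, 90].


i=0: 67!=4
i=1: 4==4 found!

Found at 1, 2 comps


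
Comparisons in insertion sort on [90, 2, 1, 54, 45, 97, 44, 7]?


Algorithm: insertion sort
Input: [90, 2, 1, 54, 45, 97, 44, 7]
Sorted: [1, 2, 7, 44, 45, 54, 90, 97]

20


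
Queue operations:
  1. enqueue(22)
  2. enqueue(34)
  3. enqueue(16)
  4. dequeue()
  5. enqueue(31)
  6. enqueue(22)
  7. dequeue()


enqueue(22) -> [22]
enqueue(34) -> [22, 34]
enqueue(16) -> [22, 34, 16]
dequeue()->22, [34, 16]
enqueue(31) -> [34, 16, 31]
enqueue(22) -> [34, 16, 31, 22]
dequeue()->34, [16, 31, 22]

Final queue: [16, 31, 22]


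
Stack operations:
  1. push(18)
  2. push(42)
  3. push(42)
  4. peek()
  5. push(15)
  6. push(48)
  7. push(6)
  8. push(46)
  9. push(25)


push(18) -> [18]
push(42) -> [18, 42]
push(42) -> [18, 42, 42]
peek()->42
push(15) -> [18, 42, 42, 15]
push(48) -> [18, 42, 42, 15, 48]
push(6) -> [18, 42, 42, 15, 48, 6]
push(46) -> [18, 42, 42, 15, 48, 6, 46]
push(25) -> [18, 42, 42, 15, 48, 6, 46, 25]

Final stack: [18, 42, 42, 15, 48, 6, 46, 25]


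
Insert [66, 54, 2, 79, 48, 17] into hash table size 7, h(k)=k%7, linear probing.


Insert 66: h=3 -> slot 3
Insert 54: h=5 -> slot 5
Insert 2: h=2 -> slot 2
Insert 79: h=2, 2 probes -> slot 4
Insert 48: h=6 -> slot 6
Insert 17: h=3, 4 probes -> slot 0

Table: [17, None, 2, 66, 79, 54, 48]


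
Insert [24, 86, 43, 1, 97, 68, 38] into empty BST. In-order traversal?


Insert 24: root
Insert 86: R from 24
Insert 43: R from 24 -> L from 86
Insert 1: L from 24
Insert 97: R from 24 -> R from 86
Insert 68: R from 24 -> L from 86 -> R from 43
Insert 38: R from 24 -> L from 86 -> L from 43

In-order: [1, 24, 38, 43, 68, 86, 97]


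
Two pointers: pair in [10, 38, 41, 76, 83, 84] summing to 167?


lo=0(10)+hi=5(84)=94
lo=1(38)+hi=5(84)=122
lo=2(41)+hi=5(84)=125
lo=3(76)+hi=5(84)=160
lo=4(83)+hi=5(84)=167

Yes: 83+84=167


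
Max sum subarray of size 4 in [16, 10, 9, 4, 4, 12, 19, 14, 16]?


[0:4]: 39
[1:5]: 27
[2:6]: 29
[3:7]: 39
[4:8]: 49
[5:9]: 61

Max: 61 at [5:9]


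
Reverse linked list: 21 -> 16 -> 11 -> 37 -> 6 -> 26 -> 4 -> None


Step 1: curr=21, set curr.next=prev(None) | reversed so far: 21
Step 2: curr=16, set curr.next=prev(21) | reversed so far: 16 -> 21
Step 3: curr=11, set curr.next=prev(16) | reversed so far: 11 -> 16 -> 21
Step 4: curr=37, set curr.next=prev(11) | reversed so far: 37 -> 11 -> 16 -> 21
Step 5: curr=6, set curr.next=prev(37) | reversed so far: 6 -> 37 -> 11 -> 16 -> 21
Step 6: curr=26, set curr.next=prev(6) | reversed so far: 26 -> 6 -> 37 -> 11 -> 16 -> 21
Step 7: curr=4, set curr.next=prev(26) | reversed so far: 4 -> 26 -> 6 -> 37 -> 11 -> 16 -> 21

4 -> 26 -> 6 -> 37 -> 11 -> 16 -> 21 -> None


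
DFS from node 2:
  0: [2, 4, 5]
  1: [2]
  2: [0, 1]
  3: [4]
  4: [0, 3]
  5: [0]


Visit 2, push [1, 0]
Visit 0, push [5, 4]
Visit 4, push [3]
Visit 3, push []
Visit 5, push []
Visit 1, push []

DFS order: [2, 0, 4, 3, 5, 1]


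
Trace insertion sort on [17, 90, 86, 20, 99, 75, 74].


Initial: [17, 90, 86, 20, 99, 75, 74]
Insert 90: [17, 90, 86, 20, 99, 75, 74]
Insert 86: [17, 86, 90, 20, 99, 75, 74]
Insert 20: [17, 20, 86, 90, 99, 75, 74]
Insert 99: [17, 20, 86, 90, 99, 75, 74]
Insert 75: [17, 20, 75, 86, 90, 99, 74]
Insert 74: [17, 20, 74, 75, 86, 90, 99]

Sorted: [17, 20, 74, 75, 86, 90, 99]


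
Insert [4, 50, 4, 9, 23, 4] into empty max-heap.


Insert 4: [4]
Insert 50: [50, 4]
Insert 4: [50, 4, 4]
Insert 9: [50, 9, 4, 4]
Insert 23: [50, 23, 4, 4, 9]
Insert 4: [50, 23, 4, 4, 9, 4]

Final heap: [50, 23, 4, 4, 9, 4]


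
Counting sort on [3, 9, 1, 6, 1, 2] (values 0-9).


Input: [3, 9, 1, 6, 1, 2]
Counts: [0, 2, 1, 1, 0, 0, 1, 0, 0, 1]

Sorted: [1, 1, 2, 3, 6, 9]


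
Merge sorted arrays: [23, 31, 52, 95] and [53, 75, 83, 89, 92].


Take 23 from A
Take 31 from A
Take 52 from A
Take 53 from B
Take 75 from B
Take 83 from B
Take 89 from B
Take 92 from B

Merged: [23, 31, 52, 53, 75, 83, 89, 92, 95]


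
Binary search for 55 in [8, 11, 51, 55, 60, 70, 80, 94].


Step 1: lo=0, hi=7, mid=3, val=55

Found at index 3


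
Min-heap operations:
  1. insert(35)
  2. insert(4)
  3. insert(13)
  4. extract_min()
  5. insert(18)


insert(35) -> [35]
insert(4) -> [4, 35]
insert(13) -> [4, 35, 13]
extract_min()->4, [13, 35]
insert(18) -> [13, 35, 18]

Final heap: [13, 35, 18]


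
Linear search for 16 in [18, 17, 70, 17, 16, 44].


i=0: 18!=16
i=1: 17!=16
i=2: 70!=16
i=3: 17!=16
i=4: 16==16 found!

Found at 4, 5 comps


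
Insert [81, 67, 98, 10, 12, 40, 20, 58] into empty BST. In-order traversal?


Insert 81: root
Insert 67: L from 81
Insert 98: R from 81
Insert 10: L from 81 -> L from 67
Insert 12: L from 81 -> L from 67 -> R from 10
Insert 40: L from 81 -> L from 67 -> R from 10 -> R from 12
Insert 20: L from 81 -> L from 67 -> R from 10 -> R from 12 -> L from 40
Insert 58: L from 81 -> L from 67 -> R from 10 -> R from 12 -> R from 40

In-order: [10, 12, 20, 40, 58, 67, 81, 98]


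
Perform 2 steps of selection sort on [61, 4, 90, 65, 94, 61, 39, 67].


Initial: [61, 4, 90, 65, 94, 61, 39, 67]
Step 1: min=4 at 1
  Swap: [4, 61, 90, 65, 94, 61, 39, 67]
Step 2: min=39 at 6
  Swap: [4, 39, 90, 65, 94, 61, 61, 67]

After 2 steps: [4, 39, 90, 65, 94, 61, 61, 67]


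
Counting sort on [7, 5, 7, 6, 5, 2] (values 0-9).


Input: [7, 5, 7, 6, 5, 2]
Counts: [0, 0, 1, 0, 0, 2, 1, 2, 0, 0]

Sorted: [2, 5, 5, 6, 7, 7]


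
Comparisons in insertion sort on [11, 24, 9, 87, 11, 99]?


Algorithm: insertion sort
Input: [11, 24, 9, 87, 11, 99]
Sorted: [9, 11, 11, 24, 87, 99]

8


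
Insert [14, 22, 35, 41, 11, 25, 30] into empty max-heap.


Insert 14: [14]
Insert 22: [22, 14]
Insert 35: [35, 14, 22]
Insert 41: [41, 35, 22, 14]
Insert 11: [41, 35, 22, 14, 11]
Insert 25: [41, 35, 25, 14, 11, 22]
Insert 30: [41, 35, 30, 14, 11, 22, 25]

Final heap: [41, 35, 30, 14, 11, 22, 25]


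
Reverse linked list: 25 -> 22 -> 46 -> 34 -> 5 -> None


Step 1: curr=25, set curr.next=prev(None) | reversed so far: 25
Step 2: curr=22, set curr.next=prev(25) | reversed so far: 22 -> 25
Step 3: curr=46, set curr.next=prev(22) | reversed so far: 46 -> 22 -> 25
Step 4: curr=34, set curr.next=prev(46) | reversed so far: 34 -> 46 -> 22 -> 25
Step 5: curr=5, set curr.next=prev(34) | reversed so far: 5 -> 34 -> 46 -> 22 -> 25

5 -> 34 -> 46 -> 22 -> 25 -> None


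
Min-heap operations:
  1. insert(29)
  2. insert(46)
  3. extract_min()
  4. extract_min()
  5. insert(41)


insert(29) -> [29]
insert(46) -> [29, 46]
extract_min()->29, [46]
extract_min()->46, []
insert(41) -> [41]

Final heap: [41]


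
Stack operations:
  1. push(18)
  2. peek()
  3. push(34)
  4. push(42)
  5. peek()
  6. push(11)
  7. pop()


push(18) -> [18]
peek()->18
push(34) -> [18, 34]
push(42) -> [18, 34, 42]
peek()->42
push(11) -> [18, 34, 42, 11]
pop()->11, [18, 34, 42]

Final stack: [18, 34, 42]


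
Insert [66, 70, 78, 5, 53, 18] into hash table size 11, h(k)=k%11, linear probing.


Insert 66: h=0 -> slot 0
Insert 70: h=4 -> slot 4
Insert 78: h=1 -> slot 1
Insert 5: h=5 -> slot 5
Insert 53: h=9 -> slot 9
Insert 18: h=7 -> slot 7

Table: [66, 78, None, None, 70, 5, None, 18, None, 53, None]


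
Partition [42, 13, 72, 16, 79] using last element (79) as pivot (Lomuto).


Pivot: 79
  42 <= 79: advance i (no swap)
  13 <= 79: advance i (no swap)
  72 <= 79: advance i (no swap)
  16 <= 79: advance i (no swap)
Place pivot at 4: [42, 13, 72, 16, 79]

Partitioned: [42, 13, 72, 16, 79]


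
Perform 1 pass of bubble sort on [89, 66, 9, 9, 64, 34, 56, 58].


Initial: [89, 66, 9, 9, 64, 34, 56, 58]
Pass 1: [66, 9, 9, 64, 34, 56, 58, 89] (7 swaps)

After 1 pass: [66, 9, 9, 64, 34, 56, 58, 89]


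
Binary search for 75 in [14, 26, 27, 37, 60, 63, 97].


Step 1: lo=0, hi=6, mid=3, val=37
Step 2: lo=4, hi=6, mid=5, val=63
Step 3: lo=6, hi=6, mid=6, val=97

Not found


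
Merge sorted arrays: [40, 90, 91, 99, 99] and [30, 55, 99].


Take 30 from B
Take 40 from A
Take 55 from B
Take 90 from A
Take 91 from A
Take 99 from A
Take 99 from A

Merged: [30, 40, 55, 90, 91, 99, 99, 99]


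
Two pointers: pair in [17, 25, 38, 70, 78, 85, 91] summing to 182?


lo=0(17)+hi=6(91)=108
lo=1(25)+hi=6(91)=116
lo=2(38)+hi=6(91)=129
lo=3(70)+hi=6(91)=161
lo=4(78)+hi=6(91)=169
lo=5(85)+hi=6(91)=176

No pair found


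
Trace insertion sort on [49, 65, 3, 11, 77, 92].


Initial: [49, 65, 3, 11, 77, 92]
Insert 65: [49, 65, 3, 11, 77, 92]
Insert 3: [3, 49, 65, 11, 77, 92]
Insert 11: [3, 11, 49, 65, 77, 92]
Insert 77: [3, 11, 49, 65, 77, 92]
Insert 92: [3, 11, 49, 65, 77, 92]

Sorted: [3, 11, 49, 65, 77, 92]


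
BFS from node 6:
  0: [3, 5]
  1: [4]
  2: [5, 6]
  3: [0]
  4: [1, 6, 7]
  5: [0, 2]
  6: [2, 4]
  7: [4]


Visit 6, enqueue [2, 4]
Visit 2, enqueue [5]
Visit 4, enqueue [1, 7]
Visit 5, enqueue [0]
Visit 1, enqueue []
Visit 7, enqueue []
Visit 0, enqueue [3]
Visit 3, enqueue []

BFS order: [6, 2, 4, 5, 1, 7, 0, 3]


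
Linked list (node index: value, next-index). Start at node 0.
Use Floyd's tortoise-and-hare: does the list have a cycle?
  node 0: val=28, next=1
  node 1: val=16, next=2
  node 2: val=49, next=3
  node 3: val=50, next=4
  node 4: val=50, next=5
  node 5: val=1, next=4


Floyd's tortoise (slow, +1) and hare (fast, +2):
  init: slow=0, fast=0
  step 1: slow=1, fast=2
  step 2: slow=2, fast=4
  step 3: slow=3, fast=4
  step 4: slow=4, fast=4
  slow == fast at node 4: cycle detected

Cycle: yes


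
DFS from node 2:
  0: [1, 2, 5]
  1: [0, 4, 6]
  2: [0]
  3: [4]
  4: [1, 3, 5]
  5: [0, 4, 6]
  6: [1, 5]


Visit 2, push [0]
Visit 0, push [5, 1]
Visit 1, push [6, 4]
Visit 4, push [5, 3]
Visit 3, push []
Visit 5, push [6]
Visit 6, push []

DFS order: [2, 0, 1, 4, 3, 5, 6]


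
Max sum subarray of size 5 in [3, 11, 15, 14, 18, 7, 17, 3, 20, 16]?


[0:5]: 61
[1:6]: 65
[2:7]: 71
[3:8]: 59
[4:9]: 65
[5:10]: 63

Max: 71 at [2:7]


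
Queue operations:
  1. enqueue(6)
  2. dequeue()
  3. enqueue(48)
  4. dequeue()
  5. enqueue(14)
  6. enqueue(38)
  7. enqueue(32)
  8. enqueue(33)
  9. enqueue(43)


enqueue(6) -> [6]
dequeue()->6, []
enqueue(48) -> [48]
dequeue()->48, []
enqueue(14) -> [14]
enqueue(38) -> [14, 38]
enqueue(32) -> [14, 38, 32]
enqueue(33) -> [14, 38, 32, 33]
enqueue(43) -> [14, 38, 32, 33, 43]

Final queue: [14, 38, 32, 33, 43]


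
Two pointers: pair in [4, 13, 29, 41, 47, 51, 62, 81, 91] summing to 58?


lo=0(4)+hi=8(91)=95
lo=0(4)+hi=7(81)=85
lo=0(4)+hi=6(62)=66
lo=0(4)+hi=5(51)=55
lo=1(13)+hi=5(51)=64
lo=1(13)+hi=4(47)=60
lo=1(13)+hi=3(41)=54
lo=2(29)+hi=3(41)=70

No pair found


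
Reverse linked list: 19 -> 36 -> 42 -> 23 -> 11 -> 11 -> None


Step 1: curr=19, set curr.next=prev(None) | reversed so far: 19
Step 2: curr=36, set curr.next=prev(19) | reversed so far: 36 -> 19
Step 3: curr=42, set curr.next=prev(36) | reversed so far: 42 -> 36 -> 19
Step 4: curr=23, set curr.next=prev(42) | reversed so far: 23 -> 42 -> 36 -> 19
Step 5: curr=11, set curr.next=prev(23) | reversed so far: 11 -> 23 -> 42 -> 36 -> 19
Step 6: curr=11, set curr.next=prev(11) | reversed so far: 11 -> 11 -> 23 -> 42 -> 36 -> 19

11 -> 11 -> 23 -> 42 -> 36 -> 19 -> None


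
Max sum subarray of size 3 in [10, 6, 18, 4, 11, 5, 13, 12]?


[0:3]: 34
[1:4]: 28
[2:5]: 33
[3:6]: 20
[4:7]: 29
[5:8]: 30

Max: 34 at [0:3]


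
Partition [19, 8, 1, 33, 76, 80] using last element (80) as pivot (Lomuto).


Pivot: 80
  19 <= 80: advance i (no swap)
  8 <= 80: advance i (no swap)
  1 <= 80: advance i (no swap)
  33 <= 80: advance i (no swap)
  76 <= 80: advance i (no swap)
Place pivot at 5: [19, 8, 1, 33, 76, 80]

Partitioned: [19, 8, 1, 33, 76, 80]


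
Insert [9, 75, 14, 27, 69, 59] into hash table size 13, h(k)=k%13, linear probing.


Insert 9: h=9 -> slot 9
Insert 75: h=10 -> slot 10
Insert 14: h=1 -> slot 1
Insert 27: h=1, 1 probes -> slot 2
Insert 69: h=4 -> slot 4
Insert 59: h=7 -> slot 7

Table: [None, 14, 27, None, 69, None, None, 59, None, 9, 75, None, None]


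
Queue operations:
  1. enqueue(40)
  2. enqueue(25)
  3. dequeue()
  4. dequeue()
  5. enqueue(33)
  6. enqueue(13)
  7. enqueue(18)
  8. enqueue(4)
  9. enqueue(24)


enqueue(40) -> [40]
enqueue(25) -> [40, 25]
dequeue()->40, [25]
dequeue()->25, []
enqueue(33) -> [33]
enqueue(13) -> [33, 13]
enqueue(18) -> [33, 13, 18]
enqueue(4) -> [33, 13, 18, 4]
enqueue(24) -> [33, 13, 18, 4, 24]

Final queue: [33, 13, 18, 4, 24]


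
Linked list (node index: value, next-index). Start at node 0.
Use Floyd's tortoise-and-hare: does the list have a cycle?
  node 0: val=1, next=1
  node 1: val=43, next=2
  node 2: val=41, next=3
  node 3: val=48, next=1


Floyd's tortoise (slow, +1) and hare (fast, +2):
  init: slow=0, fast=0
  step 1: slow=1, fast=2
  step 2: slow=2, fast=1
  step 3: slow=3, fast=3
  slow == fast at node 3: cycle detected

Cycle: yes


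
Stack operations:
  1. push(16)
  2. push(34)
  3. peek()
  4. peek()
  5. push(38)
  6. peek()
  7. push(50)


push(16) -> [16]
push(34) -> [16, 34]
peek()->34
peek()->34
push(38) -> [16, 34, 38]
peek()->38
push(50) -> [16, 34, 38, 50]

Final stack: [16, 34, 38, 50]


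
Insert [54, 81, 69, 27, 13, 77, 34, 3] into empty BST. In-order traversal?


Insert 54: root
Insert 81: R from 54
Insert 69: R from 54 -> L from 81
Insert 27: L from 54
Insert 13: L from 54 -> L from 27
Insert 77: R from 54 -> L from 81 -> R from 69
Insert 34: L from 54 -> R from 27
Insert 3: L from 54 -> L from 27 -> L from 13

In-order: [3, 13, 27, 34, 54, 69, 77, 81]


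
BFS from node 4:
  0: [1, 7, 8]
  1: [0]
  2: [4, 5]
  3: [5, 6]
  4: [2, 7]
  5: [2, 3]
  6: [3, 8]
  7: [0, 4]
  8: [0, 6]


Visit 4, enqueue [2, 7]
Visit 2, enqueue [5]
Visit 7, enqueue [0]
Visit 5, enqueue [3]
Visit 0, enqueue [1, 8]
Visit 3, enqueue [6]
Visit 1, enqueue []
Visit 8, enqueue []
Visit 6, enqueue []

BFS order: [4, 2, 7, 5, 0, 3, 1, 8, 6]


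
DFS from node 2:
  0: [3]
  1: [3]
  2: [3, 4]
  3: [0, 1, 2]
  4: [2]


Visit 2, push [4, 3]
Visit 3, push [1, 0]
Visit 0, push []
Visit 1, push []
Visit 4, push []

DFS order: [2, 3, 0, 1, 4]


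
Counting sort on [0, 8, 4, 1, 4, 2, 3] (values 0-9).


Input: [0, 8, 4, 1, 4, 2, 3]
Counts: [1, 1, 1, 1, 2, 0, 0, 0, 1, 0]

Sorted: [0, 1, 2, 3, 4, 4, 8]


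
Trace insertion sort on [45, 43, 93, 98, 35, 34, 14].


Initial: [45, 43, 93, 98, 35, 34, 14]
Insert 43: [43, 45, 93, 98, 35, 34, 14]
Insert 93: [43, 45, 93, 98, 35, 34, 14]
Insert 98: [43, 45, 93, 98, 35, 34, 14]
Insert 35: [35, 43, 45, 93, 98, 34, 14]
Insert 34: [34, 35, 43, 45, 93, 98, 14]
Insert 14: [14, 34, 35, 43, 45, 93, 98]

Sorted: [14, 34, 35, 43, 45, 93, 98]


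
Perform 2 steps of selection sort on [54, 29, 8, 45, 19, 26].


Initial: [54, 29, 8, 45, 19, 26]
Step 1: min=8 at 2
  Swap: [8, 29, 54, 45, 19, 26]
Step 2: min=19 at 4
  Swap: [8, 19, 54, 45, 29, 26]

After 2 steps: [8, 19, 54, 45, 29, 26]


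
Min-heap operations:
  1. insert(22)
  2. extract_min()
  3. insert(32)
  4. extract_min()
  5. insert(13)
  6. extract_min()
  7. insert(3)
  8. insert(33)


insert(22) -> [22]
extract_min()->22, []
insert(32) -> [32]
extract_min()->32, []
insert(13) -> [13]
extract_min()->13, []
insert(3) -> [3]
insert(33) -> [3, 33]

Final heap: [3, 33]


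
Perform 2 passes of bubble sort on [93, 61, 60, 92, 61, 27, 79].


Initial: [93, 61, 60, 92, 61, 27, 79]
Pass 1: [61, 60, 92, 61, 27, 79, 93] (6 swaps)
Pass 2: [60, 61, 61, 27, 79, 92, 93] (4 swaps)

After 2 passes: [60, 61, 61, 27, 79, 92, 93]


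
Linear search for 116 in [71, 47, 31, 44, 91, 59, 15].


i=0: 71!=116
i=1: 47!=116
i=2: 31!=116
i=3: 44!=116
i=4: 91!=116
i=5: 59!=116
i=6: 15!=116

Not found, 7 comps


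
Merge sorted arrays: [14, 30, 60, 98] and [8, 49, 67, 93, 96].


Take 8 from B
Take 14 from A
Take 30 from A
Take 49 from B
Take 60 from A
Take 67 from B
Take 93 from B
Take 96 from B

Merged: [8, 14, 30, 49, 60, 67, 93, 96, 98]


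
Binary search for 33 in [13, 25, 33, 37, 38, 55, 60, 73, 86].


Step 1: lo=0, hi=8, mid=4, val=38
Step 2: lo=0, hi=3, mid=1, val=25
Step 3: lo=2, hi=3, mid=2, val=33

Found at index 2


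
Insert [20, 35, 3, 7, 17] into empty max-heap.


Insert 20: [20]
Insert 35: [35, 20]
Insert 3: [35, 20, 3]
Insert 7: [35, 20, 3, 7]
Insert 17: [35, 20, 3, 7, 17]

Final heap: [35, 20, 3, 7, 17]


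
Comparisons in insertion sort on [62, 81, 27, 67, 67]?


Algorithm: insertion sort
Input: [62, 81, 27, 67, 67]
Sorted: [27, 62, 67, 67, 81]

7


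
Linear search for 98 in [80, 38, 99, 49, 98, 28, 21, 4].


i=0: 80!=98
i=1: 38!=98
i=2: 99!=98
i=3: 49!=98
i=4: 98==98 found!

Found at 4, 5 comps


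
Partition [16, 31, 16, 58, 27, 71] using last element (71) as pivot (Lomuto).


Pivot: 71
  16 <= 71: advance i (no swap)
  31 <= 71: advance i (no swap)
  16 <= 71: advance i (no swap)
  58 <= 71: advance i (no swap)
  27 <= 71: advance i (no swap)
Place pivot at 5: [16, 31, 16, 58, 27, 71]

Partitioned: [16, 31, 16, 58, 27, 71]


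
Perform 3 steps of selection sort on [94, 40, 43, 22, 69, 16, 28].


Initial: [94, 40, 43, 22, 69, 16, 28]
Step 1: min=16 at 5
  Swap: [16, 40, 43, 22, 69, 94, 28]
Step 2: min=22 at 3
  Swap: [16, 22, 43, 40, 69, 94, 28]
Step 3: min=28 at 6
  Swap: [16, 22, 28, 40, 69, 94, 43]

After 3 steps: [16, 22, 28, 40, 69, 94, 43]


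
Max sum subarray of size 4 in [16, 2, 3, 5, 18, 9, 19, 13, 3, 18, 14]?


[0:4]: 26
[1:5]: 28
[2:6]: 35
[3:7]: 51
[4:8]: 59
[5:9]: 44
[6:10]: 53
[7:11]: 48

Max: 59 at [4:8]


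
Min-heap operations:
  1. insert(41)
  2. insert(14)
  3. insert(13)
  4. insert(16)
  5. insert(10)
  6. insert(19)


insert(41) -> [41]
insert(14) -> [14, 41]
insert(13) -> [13, 41, 14]
insert(16) -> [13, 16, 14, 41]
insert(10) -> [10, 13, 14, 41, 16]
insert(19) -> [10, 13, 14, 41, 16, 19]

Final heap: [10, 13, 14, 41, 16, 19]


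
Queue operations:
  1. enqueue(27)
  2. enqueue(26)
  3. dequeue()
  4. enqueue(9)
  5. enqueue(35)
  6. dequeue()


enqueue(27) -> [27]
enqueue(26) -> [27, 26]
dequeue()->27, [26]
enqueue(9) -> [26, 9]
enqueue(35) -> [26, 9, 35]
dequeue()->26, [9, 35]

Final queue: [9, 35]


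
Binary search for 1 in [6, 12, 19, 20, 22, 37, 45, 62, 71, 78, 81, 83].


Step 1: lo=0, hi=11, mid=5, val=37
Step 2: lo=0, hi=4, mid=2, val=19
Step 3: lo=0, hi=1, mid=0, val=6

Not found


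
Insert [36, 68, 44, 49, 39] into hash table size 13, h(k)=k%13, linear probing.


Insert 36: h=10 -> slot 10
Insert 68: h=3 -> slot 3
Insert 44: h=5 -> slot 5
Insert 49: h=10, 1 probes -> slot 11
Insert 39: h=0 -> slot 0

Table: [39, None, None, 68, None, 44, None, None, None, None, 36, 49, None]


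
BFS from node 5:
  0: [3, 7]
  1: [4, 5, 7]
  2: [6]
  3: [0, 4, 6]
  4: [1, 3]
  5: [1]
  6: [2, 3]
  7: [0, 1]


Visit 5, enqueue [1]
Visit 1, enqueue [4, 7]
Visit 4, enqueue [3]
Visit 7, enqueue [0]
Visit 3, enqueue [6]
Visit 0, enqueue []
Visit 6, enqueue [2]
Visit 2, enqueue []

BFS order: [5, 1, 4, 7, 3, 0, 6, 2]


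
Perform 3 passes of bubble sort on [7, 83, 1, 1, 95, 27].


Initial: [7, 83, 1, 1, 95, 27]
Pass 1: [7, 1, 1, 83, 27, 95] (3 swaps)
Pass 2: [1, 1, 7, 27, 83, 95] (3 swaps)
Pass 3: [1, 1, 7, 27, 83, 95] (0 swaps)

After 3 passes: [1, 1, 7, 27, 83, 95]


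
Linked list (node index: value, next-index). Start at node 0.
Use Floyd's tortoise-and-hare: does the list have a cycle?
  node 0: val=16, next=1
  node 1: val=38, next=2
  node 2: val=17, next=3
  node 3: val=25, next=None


Floyd's tortoise (slow, +1) and hare (fast, +2):
  init: slow=0, fast=0
  step 1: slow=1, fast=2
  step 2: fast 2->3->None, no cycle

Cycle: no


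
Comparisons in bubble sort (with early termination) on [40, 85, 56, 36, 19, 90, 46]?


Algorithm: bubble sort (with early termination)
Input: [40, 85, 56, 36, 19, 90, 46]
Sorted: [19, 36, 40, 46, 56, 85, 90]

20


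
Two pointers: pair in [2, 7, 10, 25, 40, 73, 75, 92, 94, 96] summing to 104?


lo=0(2)+hi=9(96)=98
lo=1(7)+hi=9(96)=103
lo=2(10)+hi=9(96)=106
lo=2(10)+hi=8(94)=104

Yes: 10+94=104


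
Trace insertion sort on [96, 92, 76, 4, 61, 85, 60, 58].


Initial: [96, 92, 76, 4, 61, 85, 60, 58]
Insert 92: [92, 96, 76, 4, 61, 85, 60, 58]
Insert 76: [76, 92, 96, 4, 61, 85, 60, 58]
Insert 4: [4, 76, 92, 96, 61, 85, 60, 58]
Insert 61: [4, 61, 76, 92, 96, 85, 60, 58]
Insert 85: [4, 61, 76, 85, 92, 96, 60, 58]
Insert 60: [4, 60, 61, 76, 85, 92, 96, 58]
Insert 58: [4, 58, 60, 61, 76, 85, 92, 96]

Sorted: [4, 58, 60, 61, 76, 85, 92, 96]


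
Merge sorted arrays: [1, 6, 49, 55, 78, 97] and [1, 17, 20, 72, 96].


Take 1 from A
Take 1 from B
Take 6 from A
Take 17 from B
Take 20 from B
Take 49 from A
Take 55 from A
Take 72 from B
Take 78 from A
Take 96 from B

Merged: [1, 1, 6, 17, 20, 49, 55, 72, 78, 96, 97]


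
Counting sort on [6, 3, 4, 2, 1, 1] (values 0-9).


Input: [6, 3, 4, 2, 1, 1]
Counts: [0, 2, 1, 1, 1, 0, 1, 0, 0, 0]

Sorted: [1, 1, 2, 3, 4, 6]


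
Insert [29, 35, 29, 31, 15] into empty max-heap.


Insert 29: [29]
Insert 35: [35, 29]
Insert 29: [35, 29, 29]
Insert 31: [35, 31, 29, 29]
Insert 15: [35, 31, 29, 29, 15]

Final heap: [35, 31, 29, 29, 15]


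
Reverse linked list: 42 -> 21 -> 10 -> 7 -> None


Step 1: curr=42, set curr.next=prev(None) | reversed so far: 42
Step 2: curr=21, set curr.next=prev(42) | reversed so far: 21 -> 42
Step 3: curr=10, set curr.next=prev(21) | reversed so far: 10 -> 21 -> 42
Step 4: curr=7, set curr.next=prev(10) | reversed so far: 7 -> 10 -> 21 -> 42

7 -> 10 -> 21 -> 42 -> None


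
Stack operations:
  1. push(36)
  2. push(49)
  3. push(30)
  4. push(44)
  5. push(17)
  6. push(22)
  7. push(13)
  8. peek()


push(36) -> [36]
push(49) -> [36, 49]
push(30) -> [36, 49, 30]
push(44) -> [36, 49, 30, 44]
push(17) -> [36, 49, 30, 44, 17]
push(22) -> [36, 49, 30, 44, 17, 22]
push(13) -> [36, 49, 30, 44, 17, 22, 13]
peek()->13

Final stack: [36, 49, 30, 44, 17, 22, 13]


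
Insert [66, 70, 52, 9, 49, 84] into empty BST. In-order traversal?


Insert 66: root
Insert 70: R from 66
Insert 52: L from 66
Insert 9: L from 66 -> L from 52
Insert 49: L from 66 -> L from 52 -> R from 9
Insert 84: R from 66 -> R from 70

In-order: [9, 49, 52, 66, 70, 84]


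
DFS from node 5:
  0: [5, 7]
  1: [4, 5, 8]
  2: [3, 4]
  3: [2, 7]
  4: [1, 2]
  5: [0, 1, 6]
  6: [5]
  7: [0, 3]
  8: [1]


Visit 5, push [6, 1, 0]
Visit 0, push [7]
Visit 7, push [3]
Visit 3, push [2]
Visit 2, push [4]
Visit 4, push [1]
Visit 1, push [8]
Visit 8, push []
Visit 6, push []

DFS order: [5, 0, 7, 3, 2, 4, 1, 8, 6]


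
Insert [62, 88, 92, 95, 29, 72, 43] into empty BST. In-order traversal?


Insert 62: root
Insert 88: R from 62
Insert 92: R from 62 -> R from 88
Insert 95: R from 62 -> R from 88 -> R from 92
Insert 29: L from 62
Insert 72: R from 62 -> L from 88
Insert 43: L from 62 -> R from 29

In-order: [29, 43, 62, 72, 88, 92, 95]


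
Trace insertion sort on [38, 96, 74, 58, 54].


Initial: [38, 96, 74, 58, 54]
Insert 96: [38, 96, 74, 58, 54]
Insert 74: [38, 74, 96, 58, 54]
Insert 58: [38, 58, 74, 96, 54]
Insert 54: [38, 54, 58, 74, 96]

Sorted: [38, 54, 58, 74, 96]


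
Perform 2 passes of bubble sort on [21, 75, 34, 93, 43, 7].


Initial: [21, 75, 34, 93, 43, 7]
Pass 1: [21, 34, 75, 43, 7, 93] (3 swaps)
Pass 2: [21, 34, 43, 7, 75, 93] (2 swaps)

After 2 passes: [21, 34, 43, 7, 75, 93]


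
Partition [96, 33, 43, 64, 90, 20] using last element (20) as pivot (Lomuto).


Pivot: 20
Place pivot at 0: [20, 33, 43, 64, 90, 96]

Partitioned: [20, 33, 43, 64, 90, 96]
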